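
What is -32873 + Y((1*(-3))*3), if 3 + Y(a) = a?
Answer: -32885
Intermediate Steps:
Y(a) = -3 + a
-32873 + Y((1*(-3))*3) = -32873 + (-3 + (1*(-3))*3) = -32873 + (-3 - 3*3) = -32873 + (-3 - 9) = -32873 - 12 = -32885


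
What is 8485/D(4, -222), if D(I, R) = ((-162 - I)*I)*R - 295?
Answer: 8485/147113 ≈ 0.057677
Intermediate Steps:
D(I, R) = -295 + I*R*(-162 - I) (D(I, R) = (I*(-162 - I))*R - 295 = I*R*(-162 - I) - 295 = -295 + I*R*(-162 - I))
8485/D(4, -222) = 8485/(-295 - 1*(-222)*4² - 162*4*(-222)) = 8485/(-295 - 1*(-222)*16 + 143856) = 8485/(-295 + 3552 + 143856) = 8485/147113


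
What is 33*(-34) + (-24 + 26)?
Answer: -1120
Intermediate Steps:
33*(-34) + (-24 + 26) = -1122 + 2 = -1120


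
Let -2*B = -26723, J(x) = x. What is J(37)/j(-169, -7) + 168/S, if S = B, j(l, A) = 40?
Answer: 1002191/1068920 ≈ 0.93757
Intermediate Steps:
B = 26723/2 (B = -1/2*(-26723) = 26723/2 ≈ 13362.)
S = 26723/2 ≈ 13362.
J(37)/j(-169, -7) + 168/S = 37/40 + 168/(26723/2) = 37*(1/40) + 168*(2/26723) = 37/40 + 336/26723 = 1002191/1068920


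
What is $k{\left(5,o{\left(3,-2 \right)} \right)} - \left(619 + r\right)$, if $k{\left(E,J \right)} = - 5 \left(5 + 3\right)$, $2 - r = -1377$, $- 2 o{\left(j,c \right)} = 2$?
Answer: $-2038$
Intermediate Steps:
$o{\left(j,c \right)} = -1$ ($o{\left(j,c \right)} = \left(- \frac{1}{2}\right) 2 = -1$)
$r = 1379$ ($r = 2 - -1377 = 2 + 1377 = 1379$)
$k{\left(E,J \right)} = -40$ ($k{\left(E,J \right)} = \left(-5\right) 8 = -40$)
$k{\left(5,o{\left(3,-2 \right)} \right)} - \left(619 + r\right) = -40 - 1998 = -2038$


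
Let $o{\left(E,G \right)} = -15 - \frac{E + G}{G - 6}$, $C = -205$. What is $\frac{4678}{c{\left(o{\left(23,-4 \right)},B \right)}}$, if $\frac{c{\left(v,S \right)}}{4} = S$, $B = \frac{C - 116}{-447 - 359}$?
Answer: $\frac{942617}{321} \approx 2936.5$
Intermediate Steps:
$B = \frac{321}{806}$ ($B = \frac{-205 - 116}{-447 - 359} = - \frac{321}{-806} = \left(-321\right) \left(- \frac{1}{806}\right) = \frac{321}{806} \approx 0.39826$)
$o{\left(E,G \right)} = -15 - \frac{E + G}{-6 + G}$
$c{\left(v,S \right)} = 4 S$
$\frac{4678}{c{\left(o{\left(23,-4 \right)},B \right)}} = \frac{4678}{4 \cdot \frac{321}{806}} = \frac{4678}{\frac{642}{403}} = 4678 \cdot \frac{403}{642} = \frac{942617}{321}$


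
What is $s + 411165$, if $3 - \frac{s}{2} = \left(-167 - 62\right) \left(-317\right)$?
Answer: $265985$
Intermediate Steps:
$s = -145180$ ($s = 6 - 2 \left(-167 - 62\right) \left(-317\right) = 6 - 2 \left(\left(-229\right) \left(-317\right)\right) = 6 - 145186 = -145180$)
$s + 411165 = -145180 + 411165 = 265985$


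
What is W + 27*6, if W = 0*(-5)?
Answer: 162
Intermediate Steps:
W = 0
W + 27*6 = 0 + 27*6 = 0 + 162 = 162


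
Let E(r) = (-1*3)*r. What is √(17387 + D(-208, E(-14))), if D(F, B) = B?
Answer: √17429 ≈ 132.02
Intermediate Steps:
E(r) = -3*r
√(17387 + D(-208, E(-14))) = √(17387 - 3*(-14)) = √(17387 + 42) = √17429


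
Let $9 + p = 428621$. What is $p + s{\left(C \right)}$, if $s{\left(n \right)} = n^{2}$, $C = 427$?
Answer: $610941$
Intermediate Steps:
$p = 428612$ ($p = -9 + 428621 = 428612$)
$p + s{\left(C \right)} = 428612 + 427^{2} = 428612 + 182329 = 610941$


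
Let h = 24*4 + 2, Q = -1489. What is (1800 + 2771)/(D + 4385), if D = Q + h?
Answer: 4571/2994 ≈ 1.5267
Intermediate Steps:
h = 98 (h = 96 + 2 = 98)
D = -1391 (D = -1489 + 98 = -1391)
(1800 + 2771)/(D + 4385) = (1800 + 2771)/(-1391 + 4385) = 4571/2994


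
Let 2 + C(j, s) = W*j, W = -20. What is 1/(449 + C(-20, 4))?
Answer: 1/847 ≈ 0.0011806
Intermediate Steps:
C(j, s) = -2 - 20*j
1/(449 + C(-20, 4)) = 1/(449 + (-2 - 20*(-20))) = 1/(449 + (-2 + 400)) = 1/(449 + 398) = 1/847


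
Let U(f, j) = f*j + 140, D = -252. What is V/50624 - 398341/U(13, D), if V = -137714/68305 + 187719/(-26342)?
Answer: 80990499306795849/637610908574080 ≈ 127.02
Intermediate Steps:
U(f, j) = 140 + f*j
V = -16449808483/1799290310 (V = -137714*1/68305 + 187719*(-1/26342) = -137714/68305 - 187719/26342 = -16449808483/1799290310 ≈ -9.1424)
V/50624 - 398341/U(13, D) = -16449808483/1799290310/50624 - 398341/(140 + 13*(-252)) = -16449808483/1799290310*1/50624 - 398341/(140 - 3276) = -16449808483/91087272653440 - 398341/(-3136) = -16449808483/91087272653440 - 398341*(-1/3136) = -16449808483/91087272653440 + 398341/3136 = 80990499306795849/637610908574080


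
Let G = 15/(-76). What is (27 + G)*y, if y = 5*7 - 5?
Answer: 30555/38 ≈ 804.08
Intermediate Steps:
y = 30 (y = 35 - 5 = 30)
G = -15/76 (G = 15*(-1/76) = -15/76 ≈ -0.19737)
(27 + G)*y = (27 - 15/76)*30 = (2037/76)*30 = 30555/38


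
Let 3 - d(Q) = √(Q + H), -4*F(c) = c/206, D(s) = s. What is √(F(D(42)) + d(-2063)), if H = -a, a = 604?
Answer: √(125145 - 42436*I*√2667)/206 ≈ 5.2286 - 4.9385*I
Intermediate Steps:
H = -604 (H = -1*604 = -604)
F(c) = -c/824 (F(c) = -c/(4*206) = -c/824)
d(Q) = 3 - √(-604 + Q) (d(Q) = 3 - √(Q - 604) = 3 - √(-604 + Q))
√(F(D(42)) + d(-2063)) = √(-1/824*42 + (3 - √(-604 - 2063))) = √(-21/412 + (3 - √(-2667))) = √(-21/412 + (3 - I*√2667)) = √(1215/412 - I*√2667)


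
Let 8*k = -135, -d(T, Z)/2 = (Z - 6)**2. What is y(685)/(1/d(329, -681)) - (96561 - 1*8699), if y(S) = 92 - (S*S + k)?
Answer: 1771265795753/4 ≈ 4.4282e+11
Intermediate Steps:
d(T, Z) = -2*(-6 + Z)**2 (d(T, Z) = -2*(Z - 6)**2 = -2*(-6 + Z)**2)
k = -135/8 (k = (1/8)*(-135) = -135/8 ≈ -16.875)
y(S) = 871/8 - S**2 (y(S) = 92 - (S*S - 135/8) = 92 - (S**2 - 135/8) = 92 - (-135/8 + S**2) = 92 + (135/8 - S**2) = 871/8 - S**2)
y(685)/(1/d(329, -681)) - (96561 - 1*8699) = (871/8 - 1*685**2)/(1/(-2*(-6 - 681)**2)) - (96561 - 1*8699) = (871/8 - 1*469225)/(1/(-2*(-687)**2)) - (96561 - 8699) = (871/8 - 469225)/(1/(-2*471969)) - 1*87862 = -3752929/(8*(1/(-943938))) - 87862 = -3752929/(8*(-1/943938)) - 87862 = -3752929/8*(-943938) - 87862 = 1771266147201/4 - 87862 = 1771265795753/4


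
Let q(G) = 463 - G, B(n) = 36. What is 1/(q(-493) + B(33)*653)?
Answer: 1/24464 ≈ 4.0876e-5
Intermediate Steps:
1/(q(-493) + B(33)*653) = 1/((463 - 1*(-493)) + 36*653) = 1/((463 + 493) + 23508) = 1/(956 + 23508) = 1/24464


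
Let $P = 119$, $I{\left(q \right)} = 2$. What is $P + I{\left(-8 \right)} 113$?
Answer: $345$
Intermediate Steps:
$P + I{\left(-8 \right)} 113 = 119 + 2 \cdot 113 = 119 + 226 = 345$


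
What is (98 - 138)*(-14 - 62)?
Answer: 3040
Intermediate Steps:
(98 - 138)*(-14 - 62) = -40*(-76) = 3040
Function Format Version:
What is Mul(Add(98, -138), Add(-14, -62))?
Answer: 3040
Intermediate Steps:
Mul(Add(98, -138), Add(-14, -62)) = Mul(-40, -76) = 3040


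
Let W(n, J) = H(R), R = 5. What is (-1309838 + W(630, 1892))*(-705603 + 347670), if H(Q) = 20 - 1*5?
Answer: 468828875859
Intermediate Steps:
H(Q) = 15 (H(Q) = 20 - 5 = 15)
W(n, J) = 15
(-1309838 + W(630, 1892))*(-705603 + 347670) = (-1309838 + 15)*(-705603 + 347670) = -1309823*(-357933) = 468828875859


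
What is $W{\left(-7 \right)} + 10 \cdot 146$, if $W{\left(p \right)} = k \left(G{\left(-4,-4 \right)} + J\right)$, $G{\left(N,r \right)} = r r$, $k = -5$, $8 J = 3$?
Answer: $\frac{11025}{8} \approx 1378.1$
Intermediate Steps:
$J = \frac{3}{8}$ ($J = \frac{1}{8} \cdot 3 = \frac{3}{8} \approx 0.375$)
$G{\left(N,r \right)} = r^{2}$
$W{\left(p \right)} = - \frac{655}{8}$ ($W{\left(p \right)} = - 5 \left(\left(-4\right)^{2} + \frac{3}{8}\right) = - 5 \left(16 + \frac{3}{8}\right) = \left(-5\right) \frac{131}{8} = - \frac{655}{8}$)
$W{\left(-7 \right)} + 10 \cdot 146 = - \frac{655}{8} + 10 \cdot 146 = - \frac{655}{8} + 1460 = \frac{11025}{8}$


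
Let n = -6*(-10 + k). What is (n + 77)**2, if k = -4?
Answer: 25921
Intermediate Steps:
n = 84 (n = -6*(-10 - 4) = -6*(-14) = 84)
(n + 77)**2 = (84 + 77)**2 = 161**2 = 25921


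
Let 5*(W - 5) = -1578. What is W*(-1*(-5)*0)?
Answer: 0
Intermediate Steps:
W = -1553/5 (W = 5 + (⅕)*(-1578) = 5 - 1578/5 = -1553/5 ≈ -310.60)
W*(-1*(-5)*0) = -1553*(-1*(-5))*0/5 = -1553*0 = -1553/5*0 = 0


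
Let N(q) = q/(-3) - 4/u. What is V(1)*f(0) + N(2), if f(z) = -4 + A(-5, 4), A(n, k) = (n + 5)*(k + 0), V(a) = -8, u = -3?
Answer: 98/3 ≈ 32.667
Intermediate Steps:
N(q) = 4/3 - q/3 (N(q) = q/(-3) - 4/(-3) = q*(-⅓) - 4*(-⅓) = -q/3 + 4/3 = 4/3 - q/3)
A(n, k) = k*(5 + n) (A(n, k) = (5 + n)*k = k*(5 + n))
f(z) = -4 (f(z) = -4 + 4*(5 - 5) = -4 + 4*0 = -4 + 0 = -4)
V(1)*f(0) + N(2) = -8*(-4) + (4/3 - ⅓*2) = 32 + (4/3 - ⅔) = 32 + ⅔ = 98/3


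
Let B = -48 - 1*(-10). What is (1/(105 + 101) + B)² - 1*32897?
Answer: -1334755163/42436 ≈ -31453.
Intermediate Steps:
B = -38 (B = -48 + 10 = -38)
(1/(105 + 101) + B)² - 1*32897 = (1/(105 + 101) - 38)² - 1*32897 = (1/206 - 38)² - 32897 = (-7827/206)² - 32897 = 61261929/42436 - 32897 = -1334755163/42436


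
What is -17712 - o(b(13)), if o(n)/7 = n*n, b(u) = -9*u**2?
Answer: -16211799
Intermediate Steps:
o(n) = 7*n**2 (o(n) = 7*(n*n) = 7*n**2)
-17712 - o(b(13)) = -17712 - 7*(-9*13**2)**2 = -17712 - 7*(-9*169)**2 = -17712 - 7*(-1521)**2 = -17712 - 7*2313441 = -17712 - 1*16194087 = -17712 - 16194087 = -16211799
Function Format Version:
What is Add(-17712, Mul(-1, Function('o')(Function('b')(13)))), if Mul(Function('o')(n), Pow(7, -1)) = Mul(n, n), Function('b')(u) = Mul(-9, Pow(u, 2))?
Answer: -16211799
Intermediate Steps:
Function('o')(n) = Mul(7, Pow(n, 2)) (Function('o')(n) = Mul(7, Mul(n, n)) = Mul(7, Pow(n, 2)))
Add(-17712, Mul(-1, Function('o')(Function('b')(13)))) = Add(-17712, Mul(-1, Mul(7, Pow(Mul(-9, Pow(13, 2)), 2)))) = Add(-17712, Mul(-1, Mul(7, Pow(Mul(-9, 169), 2)))) = Add(-17712, Mul(-1, Mul(7, Pow(-1521, 2)))) = Add(-17712, Mul(-1, Mul(7, 2313441))) = Add(-17712, Mul(-1, 16194087)) = Add(-17712, -16194087) = -16211799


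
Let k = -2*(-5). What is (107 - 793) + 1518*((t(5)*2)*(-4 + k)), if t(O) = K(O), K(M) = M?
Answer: 90394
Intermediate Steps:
t(O) = O
k = 10
(107 - 793) + 1518*((t(5)*2)*(-4 + k)) = (107 - 793) + 1518*((5*2)*(-4 + 10)) = -686 + 1518*(10*6) = -686 + 1518*60 = -686 + 91080 = 90394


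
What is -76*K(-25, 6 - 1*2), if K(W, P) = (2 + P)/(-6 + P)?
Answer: 228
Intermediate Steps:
K(W, P) = (2 + P)/(-6 + P)
-76*K(-25, 6 - 1*2) = -76*(2 + (6 - 1*2))/(-6 + (6 - 1*2)) = -76*(2 + (6 - 2))/(-6 + (6 - 2)) = -76*(2 + 4)/(-6 + 4) = -76*6/(-2) = -(-38)*6 = -76*(-3) = 228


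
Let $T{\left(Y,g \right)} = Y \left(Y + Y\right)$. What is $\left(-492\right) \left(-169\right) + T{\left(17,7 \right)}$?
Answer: $83726$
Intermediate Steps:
$T{\left(Y,g \right)} = 2 Y^{2}$ ($T{\left(Y,g \right)} = Y 2 Y = 2 Y^{2}$)
$\left(-492\right) \left(-169\right) + T{\left(17,7 \right)} = \left(-492\right) \left(-169\right) + 2 \cdot 17^{2} = 83148 + 2 \cdot 289 = 83148 + 578 = 83726$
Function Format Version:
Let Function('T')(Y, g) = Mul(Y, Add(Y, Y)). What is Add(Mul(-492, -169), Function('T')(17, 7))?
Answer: 83726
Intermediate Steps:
Function('T')(Y, g) = Mul(2, Pow(Y, 2)) (Function('T')(Y, g) = Mul(Y, Mul(2, Y)) = Mul(2, Pow(Y, 2)))
Add(Mul(-492, -169), Function('T')(17, 7)) = Add(Mul(-492, -169), Mul(2, Pow(17, 2))) = Add(83148, Mul(2, 289)) = Add(83148, 578) = 83726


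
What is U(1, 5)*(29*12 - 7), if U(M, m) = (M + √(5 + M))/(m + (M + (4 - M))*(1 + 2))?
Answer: 341/17 + 341*√6/17 ≈ 69.193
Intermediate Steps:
U(M, m) = (M + √(5 + M))/(12 + m) (U(M, m) = (M + √(5 + M))/(m + 4*3) = (M + √(5 + M))/(m + 12) = (M + √(5 + M))/(12 + m))
U(1, 5)*(29*12 - 7) = ((1 + √(5 + 1))/(12 + 5))*(29*12 - 7) = ((1 + √6)/17)*(348 - 7) = ((1 + √6)/17)*341 = (1/17 + √6/17)*341 = 341/17 + 341*√6/17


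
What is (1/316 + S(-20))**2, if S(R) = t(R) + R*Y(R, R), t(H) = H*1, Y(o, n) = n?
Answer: 14419446561/99856 ≈ 1.4440e+5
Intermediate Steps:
t(H) = H
S(R) = R + R**2 (S(R) = R + R*R = R + R**2)
(1/316 + S(-20))**2 = (1/316 - 20*(1 - 20))**2 = (1/316 - 20*(-19))**2 = (1/316 + 380)**2 = (120081/316)**2 = 14419446561/99856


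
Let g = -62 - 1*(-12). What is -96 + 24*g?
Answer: -1296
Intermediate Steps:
g = -50 (g = -62 + 12 = -50)
-96 + 24*g = -96 + 24*(-50) = -96 - 1200 = -1296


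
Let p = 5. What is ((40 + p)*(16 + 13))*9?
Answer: 11745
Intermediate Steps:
((40 + p)*(16 + 13))*9 = ((40 + 5)*(16 + 13))*9 = (45*29)*9 = 1305*9 = 11745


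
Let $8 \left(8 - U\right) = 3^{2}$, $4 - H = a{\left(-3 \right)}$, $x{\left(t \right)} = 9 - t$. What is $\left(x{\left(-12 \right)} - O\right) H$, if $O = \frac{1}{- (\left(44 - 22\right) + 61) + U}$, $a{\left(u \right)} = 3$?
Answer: $\frac{12797}{609} \approx 21.013$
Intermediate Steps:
$H = 1$ ($H = 4 - 3 = 1$)
$U = \frac{55}{8}$ ($U = 8 - \frac{3^{2}}{8} = 8 - \frac{9}{8} = \frac{55}{8} \approx 6.875$)
$O = - \frac{8}{609}$ ($O = \frac{1}{- (\left(44 - 22\right) + 61) + \frac{55}{8}} = \frac{1}{- (22 + 61) + \frac{55}{8}} = \frac{1}{\left(-1\right) 83 + \frac{55}{8}} = \frac{1}{-83 + \frac{55}{8}} = \frac{1}{- \frac{609}{8}} = - \frac{8}{609} \approx -0.013136$)
$\left(x{\left(-12 \right)} - O\right) H = \left(\left(9 - -12\right) - - \frac{8}{609}\right) 1 = \left(\left(9 + 12\right) + \frac{8}{609}\right) 1 = \left(21 + \frac{8}{609}\right) 1 = \frac{12797}{609} \cdot 1 = \frac{12797}{609}$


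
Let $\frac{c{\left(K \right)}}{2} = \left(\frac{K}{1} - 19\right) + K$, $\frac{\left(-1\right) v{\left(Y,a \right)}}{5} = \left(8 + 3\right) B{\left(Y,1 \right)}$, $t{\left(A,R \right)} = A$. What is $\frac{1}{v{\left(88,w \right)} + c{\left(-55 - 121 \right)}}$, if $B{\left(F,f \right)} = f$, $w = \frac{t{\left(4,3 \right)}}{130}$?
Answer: $- \frac{1}{797} \approx -0.0012547$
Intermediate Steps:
$w = \frac{2}{65}$ ($w = \frac{4}{130} = 4 \cdot \frac{1}{130} = \frac{2}{65} \approx 0.030769$)
$v{\left(Y,a \right)} = -55$ ($v{\left(Y,a \right)} = - 5 \left(8 + 3\right) 1 = - 5 \cdot 11 \cdot 1 = \left(-5\right) 11 = -55$)
$c{\left(K \right)} = -38 + 4 K$ ($c{\left(K \right)} = 2 \left(\left(\frac{K}{1} - 19\right) + K\right) = 2 \left(\left(K 1 - 19\right) + K\right) = 2 \left(\left(K - 19\right) + K\right) = 2 \left(\left(-19 + K\right) + K\right) = 2 \left(-19 + 2 K\right) = -38 + 4 K$)
$\frac{1}{v{\left(88,w \right)} + c{\left(-55 - 121 \right)}} = \frac{1}{-55 + \left(-38 + 4 \left(-55 - 121\right)\right)} = \frac{1}{-55 + \left(-38 + 4 \left(-176\right)\right)} = \frac{1}{-55 - 742} = \frac{1}{-797} = - \frac{1}{797}$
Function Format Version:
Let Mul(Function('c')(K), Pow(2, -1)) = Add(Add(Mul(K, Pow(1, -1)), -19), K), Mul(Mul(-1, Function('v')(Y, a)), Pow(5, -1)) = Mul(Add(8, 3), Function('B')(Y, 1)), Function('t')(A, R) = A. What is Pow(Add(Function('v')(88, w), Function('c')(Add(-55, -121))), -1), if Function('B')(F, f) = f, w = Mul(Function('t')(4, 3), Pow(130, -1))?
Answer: Rational(-1, 797) ≈ -0.0012547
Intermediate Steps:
w = Rational(2, 65) (w = Mul(4, Pow(130, -1)) = Mul(4, Rational(1, 130)) = Rational(2, 65) ≈ 0.030769)
Function('v')(Y, a) = -55 (Function('v')(Y, a) = Mul(-5, Mul(Add(8, 3), 1)) = Mul(-5, Mul(11, 1)) = Mul(-5, 11) = -55)
Function('c')(K) = Add(-38, Mul(4, K)) (Function('c')(K) = Mul(2, Add(Add(Mul(K, Pow(1, -1)), -19), K)) = Mul(2, Add(Add(Mul(K, 1), -19), K)) = Mul(2, Add(Add(K, -19), K)) = Mul(2, Add(Add(-19, K), K)) = Mul(2, Add(-19, Mul(2, K))) = Add(-38, Mul(4, K)))
Pow(Add(Function('v')(88, w), Function('c')(Add(-55, -121))), -1) = Pow(Add(-55, Add(-38, Mul(4, Add(-55, -121)))), -1) = Pow(Add(-55, Add(-38, Mul(4, -176))), -1) = Pow(Add(-55, Add(-38, -704)), -1) = Pow(Add(-55, -742), -1) = Pow(-797, -1) = Rational(-1, 797)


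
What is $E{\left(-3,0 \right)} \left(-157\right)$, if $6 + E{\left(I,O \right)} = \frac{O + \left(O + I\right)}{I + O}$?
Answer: $785$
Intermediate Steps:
$E{\left(I,O \right)} = -6 + \frac{I + 2 O}{I + O}$ ($E{\left(I,O \right)} = -6 + \frac{O + \left(O + I\right)}{I + O} = -6 + \frac{O + \left(I + O\right)}{I + O} = -6 + \frac{I + 2 O}{I + O}$)
$E{\left(-3,0 \right)} \left(-157\right) = \frac{\left(-5\right) \left(-3\right) - 0}{-3 + 0} \left(-157\right) = \frac{15 + 0}{-3} \left(-157\right) = \left(- \frac{1}{3}\right) 15 \left(-157\right) = \left(-5\right) \left(-157\right) = 785$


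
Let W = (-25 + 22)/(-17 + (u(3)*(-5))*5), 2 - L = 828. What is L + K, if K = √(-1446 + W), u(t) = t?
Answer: -826 + 3*I*√339963/46 ≈ -826.0 + 38.026*I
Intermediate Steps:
L = -826 (L = 2 - 1*828 = 2 - 828 = -826)
W = 3/92 (W = (-25 + 22)/(-17 + (3*(-5))*5) = -3/(-17 - 15*5) = -3/(-17 - 75) = -3/(-92) = -1/92*(-3) = 3/92 ≈ 0.032609)
K = 3*I*√339963/46 (K = √(-1446 + 3/92) = √(-133029/92) = 3*I*√339963/46 ≈ 38.026*I)
L + K = -826 + 3*I*√339963/46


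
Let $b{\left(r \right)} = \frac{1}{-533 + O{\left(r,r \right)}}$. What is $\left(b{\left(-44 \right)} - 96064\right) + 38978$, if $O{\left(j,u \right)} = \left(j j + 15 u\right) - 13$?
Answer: $- \frac{41672779}{730} \approx -57086.0$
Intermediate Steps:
$O{\left(j,u \right)} = -13 + j^{2} + 15 u$ ($O{\left(j,u \right)} = \left(j^{2} + 15 u\right) - 13 = -13 + j^{2} + 15 u$)
$b{\left(r \right)} = \frac{1}{-546 + r^{2} + 15 r}$ ($b{\left(r \right)} = \frac{1}{-533 + \left(-13 + r^{2} + 15 r\right)} = \frac{1}{-546 + r^{2} + 15 r}$)
$\left(b{\left(-44 \right)} - 96064\right) + 38978 = \left(\frac{1}{-546 + \left(-44\right)^{2} + 15 \left(-44\right)} - 96064\right) + 38978 = \left(\frac{1}{-546 + 1936 - 660} - 96064\right) + 38978 = \left(\frac{1}{730} - 96064\right) + 38978 = - \frac{70126719}{730} + 38978 = - \frac{41672779}{730}$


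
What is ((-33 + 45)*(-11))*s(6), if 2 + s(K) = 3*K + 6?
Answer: -2904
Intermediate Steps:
s(K) = 4 + 3*K (s(K) = -2 + (3*K + 6) = -2 + (6 + 3*K) = 4 + 3*K)
((-33 + 45)*(-11))*s(6) = ((-33 + 45)*(-11))*(4 + 3*6) = (12*(-11))*(4 + 18) = -132*22 = -2904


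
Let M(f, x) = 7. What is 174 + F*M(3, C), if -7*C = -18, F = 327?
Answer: 2463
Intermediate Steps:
C = 18/7 (C = -⅐*(-18) = 18/7 ≈ 2.5714)
174 + F*M(3, C) = 174 + 327*7 = 174 + 2289 = 2463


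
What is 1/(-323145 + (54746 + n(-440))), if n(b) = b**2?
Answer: -1/74799 ≈ -1.3369e-5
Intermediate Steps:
1/(-323145 + (54746 + n(-440))) = 1/(-323145 + (54746 + (-440)**2)) = 1/(-323145 + (54746 + 193600)) = 1/(-323145 + 248346) = 1/(-74799) = -1/74799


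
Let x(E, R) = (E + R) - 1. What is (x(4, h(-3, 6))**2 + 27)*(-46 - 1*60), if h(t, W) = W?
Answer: -11448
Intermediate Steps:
x(E, R) = -1 + E + R
(x(4, h(-3, 6))**2 + 27)*(-46 - 1*60) = ((-1 + 4 + 6)**2 + 27)*(-46 - 1*60) = (9**2 + 27)*(-46 - 60) = (81 + 27)*(-106) = 108*(-106) = -11448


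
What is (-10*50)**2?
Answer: 250000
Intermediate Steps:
(-10*50)**2 = (-500)**2 = 250000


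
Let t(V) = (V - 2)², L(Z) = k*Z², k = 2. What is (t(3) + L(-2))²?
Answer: 81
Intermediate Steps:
L(Z) = 2*Z²
t(V) = (-2 + V)²
(t(3) + L(-2))² = ((-2 + 3)² + 2*(-2)²)² = (1² + 2*4)² = (1 + 8)² = 9² = 81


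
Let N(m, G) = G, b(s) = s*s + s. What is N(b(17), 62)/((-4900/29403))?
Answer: -911493/2450 ≈ -372.04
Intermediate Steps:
b(s) = s + s² (b(s) = s² + s = s + s²)
N(b(17), 62)/((-4900/29403)) = 62/((-4900/29403)) = 62/((-4900*1/29403)) = 62/(-4900/29403) = 62*(-29403/4900) = -911493/2450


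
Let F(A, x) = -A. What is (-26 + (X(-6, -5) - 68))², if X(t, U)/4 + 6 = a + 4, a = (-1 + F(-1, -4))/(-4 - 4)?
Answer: 10404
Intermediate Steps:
a = 0 (a = (-1 - 1*(-1))/(-4 - 4) = (-1 + 1)/(-8) = 0*(-⅛) = 0)
X(t, U) = -8 (X(t, U) = -24 + 4*(0 + 4) = -24 + 4*4 = -24 + 16 = -8)
(-26 + (X(-6, -5) - 68))² = (-26 + (-8 - 68))² = (-26 - 76)² = (-102)² = 10404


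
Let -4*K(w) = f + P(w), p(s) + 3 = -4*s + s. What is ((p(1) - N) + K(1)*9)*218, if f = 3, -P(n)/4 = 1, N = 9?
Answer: -5559/2 ≈ -2779.5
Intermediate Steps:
P(n) = -4 (P(n) = -4*1 = -4)
p(s) = -3 - 3*s (p(s) = -3 + (-4*s + s) = -3 - 3*s)
K(w) = ¼ (K(w) = -(3 - 4)/4 = -¼*(-1) = ¼)
((p(1) - N) + K(1)*9)*218 = (((-3 - 3*1) - 1*9) + (¼)*9)*218 = (((-3 - 3) - 9) + 9/4)*218 = ((-6 - 9) + 9/4)*218 = (-15 + 9/4)*218 = -51/4*218 = -5559/2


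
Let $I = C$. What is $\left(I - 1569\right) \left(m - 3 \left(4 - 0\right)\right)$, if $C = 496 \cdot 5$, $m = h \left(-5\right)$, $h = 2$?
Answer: $-20042$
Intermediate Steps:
$m = -10$ ($m = 2 \left(-5\right) = -10$)
$C = 2480$
$I = 2480$
$\left(I - 1569\right) \left(m - 3 \left(4 - 0\right)\right) = \left(2480 - 1569\right) \left(-10 - 3 \left(4 - 0\right)\right) = 911 \left(-10 - 3 \left(4 + 0\right)\right) = 911 \left(-10 - 12\right) = 911 \left(-22\right) = -20042$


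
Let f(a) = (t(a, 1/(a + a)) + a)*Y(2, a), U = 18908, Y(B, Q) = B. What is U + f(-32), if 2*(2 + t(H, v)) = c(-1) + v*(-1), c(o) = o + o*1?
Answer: 1205633/64 ≈ 18838.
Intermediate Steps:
c(o) = 2*o (c(o) = o + o = 2*o)
t(H, v) = -3 - v/2 (t(H, v) = -2 + (2*(-1) + v*(-1))/2 = -2 + (-2 - v)/2 = -2 + (-1 - v/2) = -3 - v/2)
f(a) = -6 + 2*a - 1/(2*a) (f(a) = ((-3 - 1/(2*(a + a))) + a)*2 = ((-3 - 1/(2*a)/2) + a)*2 = ((-3 - 1/(4*a)) + a)*2 = (-3 + a - 1/(4*a))*2 = -6 + 2*a - 1/(2*a))
U + f(-32) = 18908 + (-6 + 2*(-32) - ½/(-32)) = 18908 + (-6 - 64 - ½*(-1/32)) = 18908 + (-6 - 64 + 1/64) = 18908 - 4479/64 = 1205633/64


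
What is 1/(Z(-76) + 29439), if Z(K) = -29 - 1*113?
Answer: 1/29297 ≈ 3.4133e-5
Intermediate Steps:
Z(K) = -142 (Z(K) = -29 - 113 = -142)
1/(Z(-76) + 29439) = 1/(-142 + 29439) = 1/29297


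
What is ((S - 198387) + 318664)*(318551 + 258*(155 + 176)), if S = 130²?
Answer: 55412511973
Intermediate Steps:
S = 16900
((S - 198387) + 318664)*(318551 + 258*(155 + 176)) = ((16900 - 198387) + 318664)*(318551 + 258*(155 + 176)) = (-181487 + 318664)*(318551 + 258*331) = 137177*(318551 + 85398) = 137177*403949 = 55412511973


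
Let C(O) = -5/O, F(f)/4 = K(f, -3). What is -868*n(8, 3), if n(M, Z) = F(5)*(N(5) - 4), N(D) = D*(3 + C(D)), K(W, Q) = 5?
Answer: -104160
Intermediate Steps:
F(f) = 20 (F(f) = 4*5 = 20)
N(D) = D*(3 - 5/D)
n(M, Z) = 120 (n(M, Z) = 20*((-5 + 3*5) - 4) = 20*((-5 + 15) - 4) = 20*(10 - 4) = 20*6 = 120)
-868*n(8, 3) = -868*120 = -104160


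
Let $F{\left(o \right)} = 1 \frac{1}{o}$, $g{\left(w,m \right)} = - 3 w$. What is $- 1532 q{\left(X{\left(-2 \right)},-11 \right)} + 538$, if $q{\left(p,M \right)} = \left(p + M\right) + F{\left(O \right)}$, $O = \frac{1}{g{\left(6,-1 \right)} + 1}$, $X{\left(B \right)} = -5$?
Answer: $51094$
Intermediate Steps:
$O = - \frac{1}{17}$ ($O = \frac{1}{\left(-3\right) 6 + 1} = \frac{1}{-18 + 1} = \frac{1}{-17} = - \frac{1}{17} \approx -0.058824$)
$F{\left(o \right)} = \frac{1}{o}$
$q{\left(p,M \right)} = -17 + M + p$ ($q{\left(p,M \right)} = \left(p + M\right) + \frac{1}{- \frac{1}{17}} = \left(M + p\right) - 17 = -17 + M + p$)
$- 1532 q{\left(X{\left(-2 \right)},-11 \right)} + 538 = - 1532 \left(-17 - 11 - 5\right) + 538 = \left(-1532\right) \left(-33\right) + 538 = 50556 + 538 = 51094$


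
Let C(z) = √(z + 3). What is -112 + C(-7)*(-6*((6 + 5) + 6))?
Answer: -112 - 204*I ≈ -112.0 - 204.0*I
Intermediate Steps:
C(z) = √(3 + z)
-112 + C(-7)*(-6*((6 + 5) + 6)) = -112 + √(3 - 7)*(-6*((6 + 5) + 6)) = -112 + √(-4)*(-6*(11 + 6)) = -112 + (2*I)*(-6*17) = -112 + (2*I)*(-102) = -112 - 204*I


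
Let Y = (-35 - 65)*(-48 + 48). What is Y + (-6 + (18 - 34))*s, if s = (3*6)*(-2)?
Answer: 792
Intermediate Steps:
Y = 0 (Y = -100*0 = 0)
s = -36 (s = 18*(-2) = -36)
Y + (-6 + (18 - 34))*s = 0 + (-6 + (18 - 34))*(-36) = 0 + (-6 - 16)*(-36) = 0 - 22*(-36) = 0 + 792 = 792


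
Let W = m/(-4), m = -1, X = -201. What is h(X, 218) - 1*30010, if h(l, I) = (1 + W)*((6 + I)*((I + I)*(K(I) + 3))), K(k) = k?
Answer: 26949670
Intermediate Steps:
W = ¼ (W = -1/(-4) = -1*(-¼) = ¼ ≈ 0.25000)
h(l, I) = 5*I*(3 + I)*(6 + I)/2 (h(l, I) = (1 + ¼)*((6 + I)*((I + I)*(I + 3))) = 5*((6 + I)*((2*I)*(3 + I)))/4 = 5*((6 + I)*(2*I*(3 + I)))/4 = 5*(2*I*(3 + I)*(6 + I))/4 = 5*I*(3 + I)*(6 + I)/2)
h(X, 218) - 1*30010 = (5/2)*218*(18 + 218² + 9*218) - 1*30010 = (5/2)*218*(18 + 47524 + 1962) - 30010 = (5/2)*218*49504 - 30010 = 26979680 - 30010 = 26949670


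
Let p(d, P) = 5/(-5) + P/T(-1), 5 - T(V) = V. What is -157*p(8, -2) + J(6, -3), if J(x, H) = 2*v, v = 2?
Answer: 640/3 ≈ 213.33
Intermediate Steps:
T(V) = 5 - V
J(x, H) = 4 (J(x, H) = 2*2 = 4)
p(d, P) = -1 + P/6 (p(d, P) = 5/(-5) + P/(5 - 1*(-1)) = 5*(-⅕) + P/(5 + 1) = -1 + P/6)
-157*p(8, -2) + J(6, -3) = -157*(-1 + (⅙)*(-2)) + 4 = -157*(-1 - ⅓) + 4 = -157*(-4/3) + 4 = 628/3 + 4 = 640/3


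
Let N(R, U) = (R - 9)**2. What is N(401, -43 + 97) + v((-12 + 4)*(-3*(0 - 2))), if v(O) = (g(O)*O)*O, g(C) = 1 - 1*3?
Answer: 149056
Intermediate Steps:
g(C) = -2 (g(C) = 1 - 3 = -2)
v(O) = -2*O**2 (v(O) = (-2*O)*O = -2*O**2)
N(R, U) = (-9 + R)**2
N(401, -43 + 97) + v((-12 + 4)*(-3*(0 - 2))) = (-9 + 401)**2 - 2*9*(0 - 2)**2*(-12 + 4)**2 = 392**2 - 2*(-(-24)*(-2))**2 = 153664 - 2*(-8*6)**2 = 153664 - 2*(-48)**2 = 153664 - 2*2304 = 153664 - 4608 = 149056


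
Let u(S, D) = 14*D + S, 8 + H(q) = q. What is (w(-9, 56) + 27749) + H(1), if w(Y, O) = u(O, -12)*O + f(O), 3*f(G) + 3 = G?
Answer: 64463/3 ≈ 21488.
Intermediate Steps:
H(q) = -8 + q
f(G) = -1 + G/3
u(S, D) = S + 14*D
w(Y, O) = -1 + O/3 + O*(-168 + O) (w(Y, O) = (O + 14*(-12))*O + (-1 + O/3) = (O - 168)*O + (-1 + O/3) = (-168 + O)*O + (-1 + O/3) = O*(-168 + O) + (-1 + O/3) = -1 + O/3 + O*(-168 + O))
(w(-9, 56) + 27749) + H(1) = ((-1 + 56² - 503/3*56) + 27749) + (-8 + 1) = ((-1 + 3136 - 28168/3) + 27749) - 7 = (-18763/3 + 27749) - 7 = 64484/3 - 7 = 64463/3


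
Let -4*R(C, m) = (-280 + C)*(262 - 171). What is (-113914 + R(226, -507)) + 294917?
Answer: 364463/2 ≈ 1.8223e+5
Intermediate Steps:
R(C, m) = 6370 - 91*C/4 (R(C, m) = -(-280 + C)*(262 - 171)/4 = -(-280 + C)*91/4 = -(-25480 + 91*C)/4 = 6370 - 91*C/4)
(-113914 + R(226, -507)) + 294917 = (-113914 + (6370 - 91/4*226)) + 294917 = (-113914 + (6370 - 10283/2)) + 294917 = (-113914 + 2457/2) + 294917 = -225371/2 + 294917 = 364463/2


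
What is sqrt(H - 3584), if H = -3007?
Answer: 13*I*sqrt(39) ≈ 81.185*I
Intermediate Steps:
sqrt(H - 3584) = sqrt(-3007 - 3584) = sqrt(-6591) = 13*I*sqrt(39)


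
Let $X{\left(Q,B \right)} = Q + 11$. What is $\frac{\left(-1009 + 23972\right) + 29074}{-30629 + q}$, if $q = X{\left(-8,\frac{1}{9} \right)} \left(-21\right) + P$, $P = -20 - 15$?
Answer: $- \frac{52037}{30727} \approx -1.6935$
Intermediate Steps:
$P = -35$ ($P = -20 - 15 = -35$)
$X{\left(Q,B \right)} = 11 + Q$
$q = -98$ ($q = \left(11 - 8\right) \left(-21\right) - 35 = 3 \left(-21\right) - 35 = -63 - 35 = -98$)
$\frac{\left(-1009 + 23972\right) + 29074}{-30629 + q} = \frac{\left(-1009 + 23972\right) + 29074}{-30629 - 98} = \frac{22963 + 29074}{-30727} = 52037 \left(- \frac{1}{30727}\right) = - \frac{52037}{30727}$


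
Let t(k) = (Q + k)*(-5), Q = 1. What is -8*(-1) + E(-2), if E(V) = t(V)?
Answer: 13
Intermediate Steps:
t(k) = -5 - 5*k (t(k) = (1 + k)*(-5) = -5 - 5*k)
E(V) = -5 - 5*V
-8*(-1) + E(-2) = -8*(-1) + (-5 - 5*(-2)) = 8 + (-5 + 10) = 8 + 5 = 13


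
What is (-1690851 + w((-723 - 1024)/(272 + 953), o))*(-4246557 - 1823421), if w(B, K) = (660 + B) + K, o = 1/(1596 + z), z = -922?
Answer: 4235349533766975567/412825 ≈ 1.0259e+13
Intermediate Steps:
o = 1/674 (o = 1/(1596 - 922) = 1/674 ≈ 0.0014837)
w(B, K) = 660 + B + K
(-1690851 + w((-723 - 1024)/(272 + 953), o))*(-4246557 - 1823421) = (-1690851 + (660 + (-723 - 1024)/(272 + 953) + 1/674))*(-4246557 - 1823421) = (-1690851 + (660 - 1747/1225 + 1/674))*(-6069978) = (-1690851 + 543752747/825650)*(-6069978) = -1395507375403/825650*(-6069978) = 4235349533766975567/412825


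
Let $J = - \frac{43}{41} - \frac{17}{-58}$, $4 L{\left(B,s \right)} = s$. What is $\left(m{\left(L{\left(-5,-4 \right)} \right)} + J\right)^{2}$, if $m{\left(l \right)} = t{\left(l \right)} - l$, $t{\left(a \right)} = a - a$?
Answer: $\frac{337561}{5654884} \approx 0.059694$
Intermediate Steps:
$t{\left(a \right)} = 0$
$L{\left(B,s \right)} = \frac{s}{4}$
$m{\left(l \right)} = - l$ ($m{\left(l \right)} = 0 - l = - l$)
$J = - \frac{1797}{2378}$ ($J = \left(-43\right) \frac{1}{41} - - \frac{17}{58} = - \frac{43}{41} + \frac{17}{58} = - \frac{1797}{2378} \approx -0.75568$)
$\left(m{\left(L{\left(-5,-4 \right)} \right)} + J\right)^{2} = \left(- \frac{-4}{4} - \frac{1797}{2378}\right)^{2} = \left(\left(-1\right) \left(-1\right) - \frac{1797}{2378}\right)^{2} = \left(1 - \frac{1797}{2378}\right)^{2} = \left(\frac{581}{2378}\right)^{2} = \frac{337561}{5654884}$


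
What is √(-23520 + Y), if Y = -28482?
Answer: 9*I*√642 ≈ 228.04*I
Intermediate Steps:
√(-23520 + Y) = √(-23520 - 28482) = √(-52002) = 9*I*√642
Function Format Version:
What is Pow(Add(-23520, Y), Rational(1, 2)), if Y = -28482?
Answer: Mul(9, I, Pow(642, Rational(1, 2))) ≈ Mul(228.04, I)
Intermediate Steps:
Pow(Add(-23520, Y), Rational(1, 2)) = Pow(Add(-23520, -28482), Rational(1, 2)) = Pow(-52002, Rational(1, 2)) = Mul(9, I, Pow(642, Rational(1, 2)))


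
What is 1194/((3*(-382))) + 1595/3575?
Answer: -7396/12415 ≈ -0.59573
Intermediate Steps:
1194/((3*(-382))) + 1595/3575 = 1194/(-1146) + 1595*(1/3575) = 1194*(-1/1146) + 29/65 = -199/191 + 29/65 = -7396/12415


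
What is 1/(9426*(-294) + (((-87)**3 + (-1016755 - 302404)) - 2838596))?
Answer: -1/7587502 ≈ -1.3180e-7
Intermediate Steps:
1/(9426*(-294) + (((-87)**3 + (-1016755 - 302404)) - 2838596)) = 1/(-2771244 + ((-658503 - 1319159) - 2838596)) = 1/(-2771244 + (-1977662 - 2838596)) = 1/(-2771244 - 4816258) = 1/(-7587502) = -1/7587502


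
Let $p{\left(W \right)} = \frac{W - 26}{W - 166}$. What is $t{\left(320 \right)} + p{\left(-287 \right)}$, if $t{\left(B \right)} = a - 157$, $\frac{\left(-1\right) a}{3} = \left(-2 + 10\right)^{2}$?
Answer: $- \frac{157784}{453} \approx -348.31$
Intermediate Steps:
$p{\left(W \right)} = \frac{-26 + W}{-166 + W}$
$a = -192$ ($a = - 3 \left(-2 + 10\right)^{2} = - 3 \cdot 8^{2} = \left(-3\right) 64 = -192$)
$t{\left(B \right)} = -349$ ($t{\left(B \right)} = -192 - 157 = -349$)
$t{\left(320 \right)} + p{\left(-287 \right)} = -349 + \frac{-26 - 287}{-166 - 287} = -349 + \frac{1}{-453} \left(-313\right) = -349 - - \frac{313}{453} = -349 + \frac{313}{453} = - \frac{157784}{453}$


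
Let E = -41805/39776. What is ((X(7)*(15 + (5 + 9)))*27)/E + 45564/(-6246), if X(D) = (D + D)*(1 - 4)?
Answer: 151265231534/4835445 ≈ 31283.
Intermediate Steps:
X(D) = -6*D (X(D) = (2*D)*(-3) = -6*D)
E = -41805/39776 (E = -41805*1/39776 = -41805/39776 ≈ -1.0510)
((X(7)*(15 + (5 + 9)))*27)/E + 45564/(-6246) = (((-6*7)*(15 + (5 + 9)))*27)/(-41805/39776) + 45564/(-6246) = (-42*(15 + 14)*27)*(-39776/41805) + 45564*(-1/6246) = (-42*29*27)*(-39776/41805) - 7594/1041 = -1218*27*(-39776/41805) - 7594/1041 = -32886*(-39776/41805) - 7594/1041 = 145341504/4645 - 7594/1041 = 151265231534/4835445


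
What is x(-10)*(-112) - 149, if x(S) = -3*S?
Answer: -3509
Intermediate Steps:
x(-10)*(-112) - 149 = -3*(-10)*(-112) - 149 = 30*(-112) - 149 = -3360 - 149 = -3509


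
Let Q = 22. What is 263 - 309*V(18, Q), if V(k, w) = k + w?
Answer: -12097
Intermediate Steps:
263 - 309*V(18, Q) = 263 - 309*(18 + 22) = 263 - 309*40 = 263 - 12360 = -12097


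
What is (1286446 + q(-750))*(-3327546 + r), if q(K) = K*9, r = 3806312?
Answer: 612674935136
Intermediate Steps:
q(K) = 9*K
(1286446 + q(-750))*(-3327546 + r) = (1286446 + 9*(-750))*(-3327546 + 3806312) = (1286446 - 6750)*478766 = 1279696*478766 = 612674935136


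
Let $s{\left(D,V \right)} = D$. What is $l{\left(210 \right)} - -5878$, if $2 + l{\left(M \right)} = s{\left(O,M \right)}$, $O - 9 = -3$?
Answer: $5882$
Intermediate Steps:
$O = 6$ ($O = 9 - 3 = 6$)
$l{\left(M \right)} = 4$ ($l{\left(M \right)} = -2 + 6 = 4$)
$l{\left(210 \right)} - -5878 = 4 - -5878 = 4 + 5878 = 5882$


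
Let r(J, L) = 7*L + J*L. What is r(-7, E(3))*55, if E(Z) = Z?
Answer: 0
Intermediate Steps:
r(-7, E(3))*55 = (3*(7 - 7))*55 = (3*0)*55 = 0*55 = 0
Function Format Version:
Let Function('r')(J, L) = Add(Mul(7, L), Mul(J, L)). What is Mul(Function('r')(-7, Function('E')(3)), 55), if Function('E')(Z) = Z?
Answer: 0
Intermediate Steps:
Mul(Function('r')(-7, Function('E')(3)), 55) = Mul(Mul(3, Add(7, -7)), 55) = Mul(Mul(3, 0), 55) = Mul(0, 55) = 0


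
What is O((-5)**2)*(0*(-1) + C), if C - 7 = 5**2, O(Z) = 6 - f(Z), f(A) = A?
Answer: -608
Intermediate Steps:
O(Z) = 6 - Z
C = 32 (C = 7 + 5**2 = 7 + 25 = 32)
O((-5)**2)*(0*(-1) + C) = (6 - 1*(-5)**2)*(0*(-1) + 32) = (6 - 1*25)*(0 + 32) = (6 - 25)*32 = -19*32 = -608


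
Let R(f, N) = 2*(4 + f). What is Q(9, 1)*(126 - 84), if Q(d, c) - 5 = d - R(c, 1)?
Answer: 168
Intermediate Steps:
R(f, N) = 8 + 2*f
Q(d, c) = -3 + d - 2*c (Q(d, c) = 5 + (d - (8 + 2*c)) = 5 + (d + (-8 - 2*c)) = 5 + (-8 + d - 2*c) = -3 + d - 2*c)
Q(9, 1)*(126 - 84) = (-3 + 9 - 2*1)*(126 - 84) = (-3 + 9 - 2)*42 = 4*42 = 168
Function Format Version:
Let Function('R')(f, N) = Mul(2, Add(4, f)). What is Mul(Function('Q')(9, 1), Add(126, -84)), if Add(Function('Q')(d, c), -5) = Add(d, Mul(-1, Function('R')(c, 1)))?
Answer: 168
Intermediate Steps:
Function('R')(f, N) = Add(8, Mul(2, f))
Function('Q')(d, c) = Add(-3, d, Mul(-2, c)) (Function('Q')(d, c) = Add(5, Add(d, Mul(-1, Add(8, Mul(2, c))))) = Add(5, Add(d, Add(-8, Mul(-2, c)))) = Add(5, Add(-8, d, Mul(-2, c))) = Add(-3, d, Mul(-2, c)))
Mul(Function('Q')(9, 1), Add(126, -84)) = Mul(Add(-3, 9, Mul(-2, 1)), Add(126, -84)) = Mul(Add(-3, 9, -2), 42) = Mul(4, 42) = 168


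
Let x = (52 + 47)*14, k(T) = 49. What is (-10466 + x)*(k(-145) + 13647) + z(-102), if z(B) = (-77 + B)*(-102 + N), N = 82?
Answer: -124356100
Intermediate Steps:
z(B) = 1540 - 20*B (z(B) = (-77 + B)*(-102 + 82) = (-77 + B)*(-20) = 1540 - 20*B)
x = 1386 (x = 99*14 = 1386)
(-10466 + x)*(k(-145) + 13647) + z(-102) = (-10466 + 1386)*(49 + 13647) + (1540 - 20*(-102)) = -9080*13696 + (1540 + 2040) = -124359680 + 3580 = -124356100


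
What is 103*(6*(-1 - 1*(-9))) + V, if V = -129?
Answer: 4815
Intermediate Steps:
103*(6*(-1 - 1*(-9))) + V = 103*(6*(-1 - 1*(-9))) - 129 = 103*(6*(-1 + 9)) - 129 = 103*(6*8) - 129 = 103*48 - 129 = 4944 - 129 = 4815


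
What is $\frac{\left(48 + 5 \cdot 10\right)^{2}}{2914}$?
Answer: $\frac{4802}{1457} \approx 3.2958$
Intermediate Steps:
$\frac{\left(48 + 5 \cdot 10\right)^{2}}{2914} = \left(48 + 50\right)^{2} \cdot \frac{1}{2914} = 98^{2} \cdot \frac{1}{2914} = 9604 \cdot \frac{1}{2914} = \frac{4802}{1457}$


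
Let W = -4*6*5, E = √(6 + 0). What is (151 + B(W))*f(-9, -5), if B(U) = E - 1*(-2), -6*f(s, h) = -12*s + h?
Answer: -5253/2 - 103*√6/6 ≈ -2668.6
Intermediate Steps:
E = √6 ≈ 2.4495
f(s, h) = 2*s - h/6 (f(s, h) = -(-12*s + h)/6 = -(h - 12*s)/6 = 2*s - h/6)
W = -120 (W = -24*5 = -120)
B(U) = 2 + √6 (B(U) = √6 - 1*(-2) = √6 + 2 = 2 + √6)
(151 + B(W))*f(-9, -5) = (151 + (2 + √6))*(2*(-9) - ⅙*(-5)) = (153 + √6)*(-18 + ⅚) = (153 + √6)*(-103/6) = -5253/2 - 103*√6/6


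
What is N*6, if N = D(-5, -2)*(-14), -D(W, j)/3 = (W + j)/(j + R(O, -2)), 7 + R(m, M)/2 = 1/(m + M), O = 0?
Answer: 1764/17 ≈ 103.76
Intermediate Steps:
R(m, M) = -14 + 2/(M + m) (R(m, M) = -14 + 2/(m + M) = -14 + 2/(M + m))
D(W, j) = -3*(W + j)/(-15 + j) (D(W, j) = -3*(W + j)/(j + 2*(1 - 7*(-2) - 7*0)/(-2 + 0)) = -3*(W + j)/(j + 2*(1 + 14 + 0)/(-2)) = -3*(W + j)/(j + 2*(-½)*15) = -3*(W + j)/(j - 15) = -3*(W + j)/(-15 + j))
N = 294/17 (N = (3*(-1*(-5) - 1*(-2))/(-15 - 2))*(-14) = (3*(5 + 2)/(-17))*(-14) = (3*(-1/17)*7)*(-14) = -21/17*(-14) = 294/17 ≈ 17.294)
N*6 = (294/17)*6 = 1764/17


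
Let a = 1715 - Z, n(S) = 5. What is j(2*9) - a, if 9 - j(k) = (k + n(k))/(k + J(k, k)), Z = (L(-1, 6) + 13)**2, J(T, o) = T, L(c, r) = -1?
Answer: -56255/36 ≈ -1562.6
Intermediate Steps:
Z = 144 (Z = (-1 + 13)**2 = 12**2 = 144)
a = 1571 (a = 1715 - 1*144 = 1715 - 144 = 1571)
j(k) = 9 - (5 + k)/(2*k) (j(k) = 9 - (k + 5)/(k + k) = 9 - (5 + k)/(2*k))
j(2*9) - a = (-5 + 17*(2*9))/(2*((2*9))) - 1*1571 = (1/2)*(-5 + 17*18)/18 - 1571 = (1/2)*(1/18)*(-5 + 306) - 1571 = (1/2)*(1/18)*301 - 1571 = 301/36 - 1571 = -56255/36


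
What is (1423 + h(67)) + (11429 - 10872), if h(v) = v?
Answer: 2047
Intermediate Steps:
(1423 + h(67)) + (11429 - 10872) = (1423 + 67) + (11429 - 10872) = 1490 + 557 = 2047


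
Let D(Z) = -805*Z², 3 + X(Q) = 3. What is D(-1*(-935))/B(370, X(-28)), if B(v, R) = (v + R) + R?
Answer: -140750225/74 ≈ -1.9020e+6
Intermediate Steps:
X(Q) = 0 (X(Q) = -3 + 3 = 0)
B(v, R) = v + 2*R (B(v, R) = (R + v) + R = v + 2*R)
D(-1*(-935))/B(370, X(-28)) = (-805*(-1*(-935))²)/(370 + 2*0) = (-805*935²)/(370 + 0) = -805*874225/370 = -703751125*1/370 = -140750225/74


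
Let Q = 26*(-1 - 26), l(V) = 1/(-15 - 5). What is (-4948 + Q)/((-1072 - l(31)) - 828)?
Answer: 113000/37999 ≈ 2.9738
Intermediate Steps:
l(V) = -1/20 (l(V) = 1/(-20) = -1/20)
Q = -702 (Q = 26*(-27) = -702)
(-4948 + Q)/((-1072 - l(31)) - 828) = (-4948 - 702)/((-1072 - 1*(-1/20)) - 828) = -5650/((-1072 + 1/20) - 828) = -5650/(-21439/20 - 828) = -5650/(-37999/20) = -5650*(-20/37999) = 113000/37999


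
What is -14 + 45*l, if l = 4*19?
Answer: 3406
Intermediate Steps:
l = 76
-14 + 45*l = -14 + 45*76 = -14 + 3420 = 3406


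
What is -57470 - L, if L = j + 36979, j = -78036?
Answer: -16413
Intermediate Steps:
L = -41057 (L = -78036 + 36979 = -41057)
-57470 - L = -57470 - 1*(-41057) = -57470 + 41057 = -16413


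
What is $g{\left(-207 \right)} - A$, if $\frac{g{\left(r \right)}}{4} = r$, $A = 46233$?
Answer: $-47061$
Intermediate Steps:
$g{\left(r \right)} = 4 r$
$g{\left(-207 \right)} - A = 4 \left(-207\right) - 46233 = -828 - 46233 = -47061$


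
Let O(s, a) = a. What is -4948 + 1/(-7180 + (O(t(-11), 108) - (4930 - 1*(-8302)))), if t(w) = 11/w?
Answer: -100464193/20304 ≈ -4948.0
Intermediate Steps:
-4948 + 1/(-7180 + (O(t(-11), 108) - (4930 - 1*(-8302)))) = -4948 + 1/(-7180 + (108 - (4930 - 1*(-8302)))) = -4948 + 1/(-7180 + (108 - (4930 + 8302))) = -4948 + 1/(-7180 + (108 - 1*13232)) = -4948 + 1/(-7180 + (108 - 13232)) = -4948 + 1/(-7180 - 13124) = -4948 + 1/(-20304) = -4948 - 1/20304 = -100464193/20304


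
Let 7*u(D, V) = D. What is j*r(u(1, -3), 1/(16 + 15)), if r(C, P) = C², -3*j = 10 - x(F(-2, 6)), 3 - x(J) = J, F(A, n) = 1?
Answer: -8/147 ≈ -0.054422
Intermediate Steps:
u(D, V) = D/7
x(J) = 3 - J
j = -8/3 (j = -(10 - (3 - 1*1))/3 = -(10 - (3 - 1))/3 = -(10 - 1*2)/3 = -(10 - 2)/3 = -⅓*8 = -8/3 ≈ -2.6667)
j*r(u(1, -3), 1/(16 + 15)) = -8*((⅐)*1)²/3 = -8*(⅐)²/3 = -8/3*1/49 = -8/147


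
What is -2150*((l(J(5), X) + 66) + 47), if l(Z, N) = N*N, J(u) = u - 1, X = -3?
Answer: -262300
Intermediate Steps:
J(u) = -1 + u
l(Z, N) = N²
-2150*((l(J(5), X) + 66) + 47) = -2150*(((-3)² + 66) + 47) = -2150*((9 + 66) + 47) = -2150*(75 + 47) = -2150*122 = -262300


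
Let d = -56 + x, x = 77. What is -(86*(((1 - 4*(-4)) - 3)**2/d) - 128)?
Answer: -2024/3 ≈ -674.67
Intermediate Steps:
d = 21 (d = -56 + 77 = 21)
-(86*(((1 - 4*(-4)) - 3)**2/d) - 128) = -(86*(((1 - 4*(-4)) - 3)**2/21) - 128) = -(86*(((1 + 16) - 3)**2*(1/21)) - 128) = -(86*((17 - 3)**2*(1/21)) - 128) = -(86*(14**2*(1/21)) - 128) = -(86*(196*(1/21)) - 128) = -(86*(28/3) - 128) = -(2408/3 - 128) = -1*2024/3 = -2024/3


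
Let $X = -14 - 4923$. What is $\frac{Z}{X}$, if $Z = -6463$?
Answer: $\frac{6463}{4937} \approx 1.3091$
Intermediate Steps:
$X = -4937$
$\frac{Z}{X} = - \frac{6463}{-4937} = \left(-6463\right) \left(- \frac{1}{4937}\right) = \frac{6463}{4937}$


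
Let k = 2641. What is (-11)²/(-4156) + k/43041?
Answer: 5768035/178878396 ≈ 0.032246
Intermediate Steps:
(-11)²/(-4156) + k/43041 = (-11)²/(-4156) + 2641/43041 = 121*(-1/4156) + 2641*(1/43041) = -121/4156 + 2641/43041 = 5768035/178878396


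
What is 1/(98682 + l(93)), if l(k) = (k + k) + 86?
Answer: 1/98954 ≈ 1.0106e-5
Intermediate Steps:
l(k) = 86 + 2*k (l(k) = 2*k + 86 = 86 + 2*k)
1/(98682 + l(93)) = 1/(98682 + (86 + 2*93)) = 1/(98682 + (86 + 186)) = 1/(98682 + 272) = 1/98954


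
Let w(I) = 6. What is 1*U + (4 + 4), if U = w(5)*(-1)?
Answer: 2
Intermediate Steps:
U = -6 (U = 6*(-1) = -6)
1*U + (4 + 4) = 1*(-6) + (4 + 4) = -6 + 8 = 2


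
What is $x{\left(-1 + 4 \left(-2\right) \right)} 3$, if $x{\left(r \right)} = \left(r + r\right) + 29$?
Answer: $33$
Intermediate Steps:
$x{\left(r \right)} = 29 + 2 r$ ($x{\left(r \right)} = 2 r + 29 = 29 + 2 r$)
$x{\left(-1 + 4 \left(-2\right) \right)} 3 = \left(29 + 2 \left(-1 + 4 \left(-2\right)\right)\right) 3 = \left(29 + 2 \left(-1 - 8\right)\right) 3 = \left(29 + 2 \left(-9\right)\right) 3 = \left(29 - 18\right) 3 = 11 \cdot 3 = 33$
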